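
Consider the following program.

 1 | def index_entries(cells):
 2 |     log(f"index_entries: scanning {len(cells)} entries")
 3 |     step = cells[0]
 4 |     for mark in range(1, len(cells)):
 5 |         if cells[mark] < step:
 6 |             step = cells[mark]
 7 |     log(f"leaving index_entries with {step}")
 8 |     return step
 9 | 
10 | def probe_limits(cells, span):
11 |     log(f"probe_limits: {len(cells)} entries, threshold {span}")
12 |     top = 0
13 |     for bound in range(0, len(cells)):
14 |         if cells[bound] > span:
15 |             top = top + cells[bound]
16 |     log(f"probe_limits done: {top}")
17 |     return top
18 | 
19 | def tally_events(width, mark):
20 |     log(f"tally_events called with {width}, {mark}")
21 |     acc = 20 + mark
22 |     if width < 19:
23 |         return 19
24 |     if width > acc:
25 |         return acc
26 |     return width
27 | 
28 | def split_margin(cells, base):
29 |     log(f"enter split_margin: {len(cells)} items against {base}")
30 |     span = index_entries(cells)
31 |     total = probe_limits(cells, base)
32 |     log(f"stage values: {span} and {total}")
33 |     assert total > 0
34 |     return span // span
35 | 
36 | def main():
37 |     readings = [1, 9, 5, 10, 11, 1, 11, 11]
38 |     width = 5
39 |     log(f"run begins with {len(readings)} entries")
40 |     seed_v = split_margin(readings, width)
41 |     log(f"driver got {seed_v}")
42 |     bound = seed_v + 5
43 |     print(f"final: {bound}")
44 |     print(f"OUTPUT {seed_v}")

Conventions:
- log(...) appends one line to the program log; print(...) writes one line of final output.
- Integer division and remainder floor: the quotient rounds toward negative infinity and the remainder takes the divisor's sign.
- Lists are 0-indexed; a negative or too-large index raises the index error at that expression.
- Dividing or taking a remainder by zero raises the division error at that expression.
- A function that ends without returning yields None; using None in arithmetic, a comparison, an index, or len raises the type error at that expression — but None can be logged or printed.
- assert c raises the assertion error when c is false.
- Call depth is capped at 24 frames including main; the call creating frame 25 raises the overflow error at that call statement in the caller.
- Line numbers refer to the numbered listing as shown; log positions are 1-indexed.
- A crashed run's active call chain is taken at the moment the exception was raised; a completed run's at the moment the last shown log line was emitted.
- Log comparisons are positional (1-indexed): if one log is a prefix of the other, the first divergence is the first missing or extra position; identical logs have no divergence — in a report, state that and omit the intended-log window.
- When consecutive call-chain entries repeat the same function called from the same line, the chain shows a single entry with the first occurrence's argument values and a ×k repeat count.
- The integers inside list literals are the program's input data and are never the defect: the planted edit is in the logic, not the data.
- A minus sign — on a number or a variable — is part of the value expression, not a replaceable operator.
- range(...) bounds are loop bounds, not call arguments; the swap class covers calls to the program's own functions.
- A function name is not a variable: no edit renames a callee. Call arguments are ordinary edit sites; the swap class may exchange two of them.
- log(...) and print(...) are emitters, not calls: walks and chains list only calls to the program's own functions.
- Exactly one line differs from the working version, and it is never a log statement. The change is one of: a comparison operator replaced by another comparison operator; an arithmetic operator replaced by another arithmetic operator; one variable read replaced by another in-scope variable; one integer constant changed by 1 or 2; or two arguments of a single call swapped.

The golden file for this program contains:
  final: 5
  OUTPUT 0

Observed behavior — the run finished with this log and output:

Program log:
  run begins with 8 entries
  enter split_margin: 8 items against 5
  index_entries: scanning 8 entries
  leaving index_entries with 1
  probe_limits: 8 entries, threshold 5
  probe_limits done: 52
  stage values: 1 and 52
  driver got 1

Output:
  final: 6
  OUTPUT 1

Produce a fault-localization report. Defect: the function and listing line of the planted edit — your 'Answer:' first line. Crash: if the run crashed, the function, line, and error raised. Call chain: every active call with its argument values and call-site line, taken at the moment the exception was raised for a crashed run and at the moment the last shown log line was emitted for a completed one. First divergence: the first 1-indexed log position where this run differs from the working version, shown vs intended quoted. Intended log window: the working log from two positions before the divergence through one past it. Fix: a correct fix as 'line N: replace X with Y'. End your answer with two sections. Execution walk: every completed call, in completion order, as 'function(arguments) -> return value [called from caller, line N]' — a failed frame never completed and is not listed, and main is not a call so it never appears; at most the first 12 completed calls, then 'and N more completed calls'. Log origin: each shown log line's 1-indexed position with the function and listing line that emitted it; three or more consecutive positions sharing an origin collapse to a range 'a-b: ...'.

Answer: the defect is in split_margin at line 34.
Core observation: Position 8 is the first bad log line: 'driver got 1' should read 'driver got 0'.
Call chain: main.
First divergence: position 8 — the shown line 'driver got 1' should read 'driver got 0'.
Intended log window:
  6: probe_limits done: 52
  7: stage values: 1 and 52
  8: driver got 0
Execution walk:
  index_entries([1, 9, 5, 10, 11, 1, 11, 11]) -> 1  [called from split_margin, line 30]
  probe_limits([1, 9, 5, 10, 11, 1, 11, 11], 5) -> 52  [called from split_margin, line 31]
  split_margin([1, 9, 5, 10, 11, 1, 11, 11], 5) -> 1  [called from main, line 40]
Log line origins:
  1: from main, line 39
  2: from split_margin, line 29
  3: from index_entries, line 2
  4: from index_entries, line 7
  5: from probe_limits, line 11
  6: from probe_limits, line 16
  7: from split_margin, line 32
  8: from main, line 41
A correct fix: line 34: replace `span // span` with `span // total`.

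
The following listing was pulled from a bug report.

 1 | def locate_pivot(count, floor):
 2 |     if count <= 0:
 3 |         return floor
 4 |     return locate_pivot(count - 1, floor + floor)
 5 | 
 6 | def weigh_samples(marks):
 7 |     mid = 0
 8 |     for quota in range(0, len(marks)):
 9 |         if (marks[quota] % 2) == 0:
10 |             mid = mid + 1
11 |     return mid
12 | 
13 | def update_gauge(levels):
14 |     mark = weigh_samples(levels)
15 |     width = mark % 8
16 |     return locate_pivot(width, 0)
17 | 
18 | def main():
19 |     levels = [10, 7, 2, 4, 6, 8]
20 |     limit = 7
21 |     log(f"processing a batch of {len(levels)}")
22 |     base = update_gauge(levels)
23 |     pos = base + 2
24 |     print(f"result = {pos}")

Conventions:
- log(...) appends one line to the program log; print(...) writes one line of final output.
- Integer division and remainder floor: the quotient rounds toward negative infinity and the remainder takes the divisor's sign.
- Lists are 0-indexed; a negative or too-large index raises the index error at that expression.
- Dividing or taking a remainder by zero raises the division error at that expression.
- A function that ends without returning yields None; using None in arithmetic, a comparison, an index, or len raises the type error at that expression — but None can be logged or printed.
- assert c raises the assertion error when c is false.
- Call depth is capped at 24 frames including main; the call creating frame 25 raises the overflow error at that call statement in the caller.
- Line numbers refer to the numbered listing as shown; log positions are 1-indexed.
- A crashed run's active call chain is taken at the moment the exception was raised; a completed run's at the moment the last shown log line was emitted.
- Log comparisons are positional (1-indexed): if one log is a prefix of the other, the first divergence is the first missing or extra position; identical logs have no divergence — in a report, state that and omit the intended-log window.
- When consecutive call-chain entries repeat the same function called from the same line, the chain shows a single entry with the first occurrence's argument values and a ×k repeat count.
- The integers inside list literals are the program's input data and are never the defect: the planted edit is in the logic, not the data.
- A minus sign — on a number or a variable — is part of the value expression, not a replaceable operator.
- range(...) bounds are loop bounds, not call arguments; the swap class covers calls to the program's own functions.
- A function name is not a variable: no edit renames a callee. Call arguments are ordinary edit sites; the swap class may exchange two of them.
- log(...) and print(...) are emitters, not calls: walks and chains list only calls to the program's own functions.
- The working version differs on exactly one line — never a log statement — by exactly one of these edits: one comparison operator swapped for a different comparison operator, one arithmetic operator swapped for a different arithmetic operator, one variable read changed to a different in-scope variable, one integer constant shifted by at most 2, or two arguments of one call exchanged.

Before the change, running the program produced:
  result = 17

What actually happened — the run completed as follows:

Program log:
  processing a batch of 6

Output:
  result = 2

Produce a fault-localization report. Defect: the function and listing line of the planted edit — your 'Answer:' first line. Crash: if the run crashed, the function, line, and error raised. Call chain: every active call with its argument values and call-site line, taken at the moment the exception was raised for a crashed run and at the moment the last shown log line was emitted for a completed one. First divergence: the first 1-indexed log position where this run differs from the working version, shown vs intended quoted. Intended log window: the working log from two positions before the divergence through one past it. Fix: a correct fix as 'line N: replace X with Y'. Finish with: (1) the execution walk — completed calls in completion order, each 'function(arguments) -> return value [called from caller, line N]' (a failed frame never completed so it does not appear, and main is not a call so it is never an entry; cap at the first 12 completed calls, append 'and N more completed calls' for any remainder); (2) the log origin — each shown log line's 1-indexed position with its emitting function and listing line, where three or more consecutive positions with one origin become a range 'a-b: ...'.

Answer: the defect is in locate_pivot at line 4.
Core observation: The two runs log identically and part ways only at the printed values.
Call chain: main.
First divergence: none (the log streams are identical).
Execution walk:
  weigh_samples([10, 7, 2, 4, 6, 8]) -> 5  [called from update_gauge, line 14]
  locate_pivot(0, 0) -> 0  [called from locate_pivot, line 4]
  locate_pivot(1, 0) -> 0  [called from locate_pivot, line 4]
  locate_pivot(2, 0) -> 0  [called from locate_pivot, line 4]
  locate_pivot(3, 0) -> 0  [called from locate_pivot, line 4]
  locate_pivot(4, 0) -> 0  [called from locate_pivot, line 4]
  locate_pivot(5, 0) -> 0  [called from update_gauge, line 16]
  update_gauge([10, 7, 2, 4, 6, 8]) -> 0  [called from main, line 22]
Log origins:
  1: from main, line 21
A correct fix: line 4: replace `floor + floor` with `floor + count`.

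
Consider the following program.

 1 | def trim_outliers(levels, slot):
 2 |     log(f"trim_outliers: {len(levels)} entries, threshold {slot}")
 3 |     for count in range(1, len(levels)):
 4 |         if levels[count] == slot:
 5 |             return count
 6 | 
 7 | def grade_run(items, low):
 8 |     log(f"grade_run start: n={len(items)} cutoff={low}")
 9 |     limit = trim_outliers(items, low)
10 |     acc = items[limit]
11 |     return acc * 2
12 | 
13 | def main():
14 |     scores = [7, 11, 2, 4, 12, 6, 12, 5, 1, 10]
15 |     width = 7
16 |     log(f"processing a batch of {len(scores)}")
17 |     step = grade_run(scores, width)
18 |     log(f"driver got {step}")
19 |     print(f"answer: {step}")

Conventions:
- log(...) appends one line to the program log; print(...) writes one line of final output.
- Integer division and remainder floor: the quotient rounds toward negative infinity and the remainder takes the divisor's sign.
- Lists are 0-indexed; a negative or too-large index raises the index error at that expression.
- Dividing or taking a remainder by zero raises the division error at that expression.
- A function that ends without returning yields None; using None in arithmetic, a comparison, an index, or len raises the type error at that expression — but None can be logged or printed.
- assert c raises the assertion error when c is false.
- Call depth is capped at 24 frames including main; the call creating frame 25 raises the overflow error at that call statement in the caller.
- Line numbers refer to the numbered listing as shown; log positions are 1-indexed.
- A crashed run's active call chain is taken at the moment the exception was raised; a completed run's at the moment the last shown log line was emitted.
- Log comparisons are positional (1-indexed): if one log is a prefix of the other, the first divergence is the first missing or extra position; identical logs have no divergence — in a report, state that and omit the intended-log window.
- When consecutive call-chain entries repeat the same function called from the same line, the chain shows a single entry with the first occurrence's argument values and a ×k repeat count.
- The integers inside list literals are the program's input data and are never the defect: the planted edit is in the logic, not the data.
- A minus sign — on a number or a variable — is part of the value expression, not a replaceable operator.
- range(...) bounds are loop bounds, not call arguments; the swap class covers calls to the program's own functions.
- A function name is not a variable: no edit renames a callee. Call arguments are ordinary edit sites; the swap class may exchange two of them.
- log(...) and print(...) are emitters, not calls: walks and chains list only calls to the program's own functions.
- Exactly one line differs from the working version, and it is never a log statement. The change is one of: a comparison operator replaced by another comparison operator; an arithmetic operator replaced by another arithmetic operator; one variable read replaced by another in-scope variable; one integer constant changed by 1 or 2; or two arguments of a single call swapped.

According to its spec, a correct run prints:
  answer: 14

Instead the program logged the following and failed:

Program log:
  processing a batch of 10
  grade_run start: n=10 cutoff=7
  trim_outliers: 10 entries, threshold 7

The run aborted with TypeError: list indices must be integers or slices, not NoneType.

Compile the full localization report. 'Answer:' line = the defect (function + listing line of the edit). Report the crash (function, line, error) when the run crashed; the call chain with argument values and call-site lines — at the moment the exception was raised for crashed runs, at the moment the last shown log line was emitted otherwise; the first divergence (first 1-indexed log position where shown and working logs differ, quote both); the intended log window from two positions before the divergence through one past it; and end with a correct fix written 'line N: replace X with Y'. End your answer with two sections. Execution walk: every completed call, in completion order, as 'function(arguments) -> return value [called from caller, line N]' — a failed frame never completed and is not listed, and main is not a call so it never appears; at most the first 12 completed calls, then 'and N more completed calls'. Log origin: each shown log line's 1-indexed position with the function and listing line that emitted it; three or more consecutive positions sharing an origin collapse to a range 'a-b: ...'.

Answer: the defect is in trim_outliers at line 3.
The tell: A complete run would log 'driver got 14' next, but this one stopped at 3 lines.
Crash: grade_run, line 10, TypeError.
Call chain: main -> grade_run([7, 11, 2, 4, 12, 6, 12, 5, 1, 10], 7) (called at line 17).
First divergence: position 4 (shown log ended at 3 lines; the working version continues: 'driver got 14').
Intended log window:
  2: grade_run start: n=10 cutoff=7
  3: trim_outliers: 10 entries, threshold 7
  4: driver got 14
Execution walk:
  trim_outliers([7, 11, 2, 4, 12, 6, 12, 5, 1, 10], 7) -> None  [called from grade_run, line 9]
Log origins:
  1: from main, line 16
  2: from grade_run, line 8
  3: from trim_outliers, line 2
A correct fix: line 3: replace `1` with `0`.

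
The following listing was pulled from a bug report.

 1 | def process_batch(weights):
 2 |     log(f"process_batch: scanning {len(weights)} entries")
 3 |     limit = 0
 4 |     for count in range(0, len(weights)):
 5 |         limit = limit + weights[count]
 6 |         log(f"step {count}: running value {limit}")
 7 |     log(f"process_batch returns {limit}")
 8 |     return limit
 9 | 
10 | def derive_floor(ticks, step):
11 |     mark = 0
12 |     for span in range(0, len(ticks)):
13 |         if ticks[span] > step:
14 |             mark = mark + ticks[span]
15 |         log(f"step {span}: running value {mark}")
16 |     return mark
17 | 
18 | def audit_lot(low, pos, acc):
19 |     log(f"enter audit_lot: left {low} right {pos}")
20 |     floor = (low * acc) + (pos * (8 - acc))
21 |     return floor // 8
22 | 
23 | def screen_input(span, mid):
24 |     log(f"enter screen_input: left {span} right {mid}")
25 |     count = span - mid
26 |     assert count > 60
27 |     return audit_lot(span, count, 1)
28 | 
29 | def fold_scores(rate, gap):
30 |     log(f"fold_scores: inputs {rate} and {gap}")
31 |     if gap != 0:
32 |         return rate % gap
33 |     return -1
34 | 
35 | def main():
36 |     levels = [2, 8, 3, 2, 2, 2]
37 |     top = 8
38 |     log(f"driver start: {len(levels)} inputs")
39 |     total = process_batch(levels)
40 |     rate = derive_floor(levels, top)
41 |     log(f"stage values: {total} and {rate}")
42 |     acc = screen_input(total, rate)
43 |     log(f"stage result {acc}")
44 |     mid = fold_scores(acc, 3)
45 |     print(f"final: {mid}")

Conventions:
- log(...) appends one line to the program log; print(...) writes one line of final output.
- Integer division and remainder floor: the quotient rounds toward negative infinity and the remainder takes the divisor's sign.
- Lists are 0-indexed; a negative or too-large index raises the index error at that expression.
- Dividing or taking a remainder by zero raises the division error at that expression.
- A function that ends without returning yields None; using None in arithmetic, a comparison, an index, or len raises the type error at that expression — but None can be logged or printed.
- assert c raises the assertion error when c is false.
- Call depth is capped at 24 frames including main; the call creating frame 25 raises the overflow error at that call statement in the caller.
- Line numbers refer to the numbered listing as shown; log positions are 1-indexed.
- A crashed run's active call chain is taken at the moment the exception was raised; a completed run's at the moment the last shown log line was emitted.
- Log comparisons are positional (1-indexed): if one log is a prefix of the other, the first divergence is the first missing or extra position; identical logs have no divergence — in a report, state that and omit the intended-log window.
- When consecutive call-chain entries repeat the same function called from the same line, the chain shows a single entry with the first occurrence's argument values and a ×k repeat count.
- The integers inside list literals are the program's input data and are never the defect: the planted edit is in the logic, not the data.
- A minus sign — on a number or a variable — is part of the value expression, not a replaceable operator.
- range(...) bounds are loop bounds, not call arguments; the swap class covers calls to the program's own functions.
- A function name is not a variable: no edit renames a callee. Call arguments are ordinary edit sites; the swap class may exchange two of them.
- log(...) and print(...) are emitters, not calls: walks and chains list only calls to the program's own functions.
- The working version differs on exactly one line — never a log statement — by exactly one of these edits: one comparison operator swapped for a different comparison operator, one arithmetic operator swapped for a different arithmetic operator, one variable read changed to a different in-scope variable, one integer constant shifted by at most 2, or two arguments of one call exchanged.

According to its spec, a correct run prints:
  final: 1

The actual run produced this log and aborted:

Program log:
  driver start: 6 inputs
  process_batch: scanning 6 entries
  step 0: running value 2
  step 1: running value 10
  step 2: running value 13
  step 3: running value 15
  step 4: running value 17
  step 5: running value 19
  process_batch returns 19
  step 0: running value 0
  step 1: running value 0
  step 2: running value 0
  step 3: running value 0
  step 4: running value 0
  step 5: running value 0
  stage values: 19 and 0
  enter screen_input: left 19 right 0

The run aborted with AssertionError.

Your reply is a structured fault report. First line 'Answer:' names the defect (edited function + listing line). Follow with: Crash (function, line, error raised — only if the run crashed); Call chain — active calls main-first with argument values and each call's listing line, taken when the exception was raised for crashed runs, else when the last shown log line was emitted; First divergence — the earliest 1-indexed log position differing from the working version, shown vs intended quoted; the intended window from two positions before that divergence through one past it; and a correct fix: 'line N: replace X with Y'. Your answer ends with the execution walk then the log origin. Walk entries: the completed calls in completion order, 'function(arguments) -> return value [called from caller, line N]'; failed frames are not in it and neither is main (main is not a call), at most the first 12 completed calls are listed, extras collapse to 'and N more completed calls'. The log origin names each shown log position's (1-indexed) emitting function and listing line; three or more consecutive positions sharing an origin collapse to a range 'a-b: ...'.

Answer: the defect is in screen_input at line 26.
Key fact: The shown log is a 17-line prefix of the intended one, whose next entry is 'enter audit_lot: left 19 right 19'.
Crash: screen_input, line 26, AssertionError.
Call chain: main -> screen_input(19, 0) (called at line 42).
First divergence: position 18 — the faulty run's log ends after 17 lines; the working version continues with 'enter audit_lot: left 19 right 19'.
Intended log window:
  16: stage values: 19 and 0
  17: enter screen_input: left 19 right 0
  18: enter audit_lot: left 19 right 19
  19: stage result 19
Execution walk:
  process_batch([2, 8, 3, 2, 2, 2]) -> 19  [called from main, line 39]
  derive_floor([2, 8, 3, 2, 2, 2], 8) -> 0  [called from main, line 40]
Log origins:
  1: emitted by main (line 38)
  2: emitted by process_batch (line 2)
  3-8: emitted by process_batch (line 6)
  9: emitted by process_batch (line 7)
  10-15: emitted by derive_floor (line 15)
  16: emitted by main (line 41)
  17: emitted by screen_input (line 24)
A correct fix: line 26: replace `>` with `<=`.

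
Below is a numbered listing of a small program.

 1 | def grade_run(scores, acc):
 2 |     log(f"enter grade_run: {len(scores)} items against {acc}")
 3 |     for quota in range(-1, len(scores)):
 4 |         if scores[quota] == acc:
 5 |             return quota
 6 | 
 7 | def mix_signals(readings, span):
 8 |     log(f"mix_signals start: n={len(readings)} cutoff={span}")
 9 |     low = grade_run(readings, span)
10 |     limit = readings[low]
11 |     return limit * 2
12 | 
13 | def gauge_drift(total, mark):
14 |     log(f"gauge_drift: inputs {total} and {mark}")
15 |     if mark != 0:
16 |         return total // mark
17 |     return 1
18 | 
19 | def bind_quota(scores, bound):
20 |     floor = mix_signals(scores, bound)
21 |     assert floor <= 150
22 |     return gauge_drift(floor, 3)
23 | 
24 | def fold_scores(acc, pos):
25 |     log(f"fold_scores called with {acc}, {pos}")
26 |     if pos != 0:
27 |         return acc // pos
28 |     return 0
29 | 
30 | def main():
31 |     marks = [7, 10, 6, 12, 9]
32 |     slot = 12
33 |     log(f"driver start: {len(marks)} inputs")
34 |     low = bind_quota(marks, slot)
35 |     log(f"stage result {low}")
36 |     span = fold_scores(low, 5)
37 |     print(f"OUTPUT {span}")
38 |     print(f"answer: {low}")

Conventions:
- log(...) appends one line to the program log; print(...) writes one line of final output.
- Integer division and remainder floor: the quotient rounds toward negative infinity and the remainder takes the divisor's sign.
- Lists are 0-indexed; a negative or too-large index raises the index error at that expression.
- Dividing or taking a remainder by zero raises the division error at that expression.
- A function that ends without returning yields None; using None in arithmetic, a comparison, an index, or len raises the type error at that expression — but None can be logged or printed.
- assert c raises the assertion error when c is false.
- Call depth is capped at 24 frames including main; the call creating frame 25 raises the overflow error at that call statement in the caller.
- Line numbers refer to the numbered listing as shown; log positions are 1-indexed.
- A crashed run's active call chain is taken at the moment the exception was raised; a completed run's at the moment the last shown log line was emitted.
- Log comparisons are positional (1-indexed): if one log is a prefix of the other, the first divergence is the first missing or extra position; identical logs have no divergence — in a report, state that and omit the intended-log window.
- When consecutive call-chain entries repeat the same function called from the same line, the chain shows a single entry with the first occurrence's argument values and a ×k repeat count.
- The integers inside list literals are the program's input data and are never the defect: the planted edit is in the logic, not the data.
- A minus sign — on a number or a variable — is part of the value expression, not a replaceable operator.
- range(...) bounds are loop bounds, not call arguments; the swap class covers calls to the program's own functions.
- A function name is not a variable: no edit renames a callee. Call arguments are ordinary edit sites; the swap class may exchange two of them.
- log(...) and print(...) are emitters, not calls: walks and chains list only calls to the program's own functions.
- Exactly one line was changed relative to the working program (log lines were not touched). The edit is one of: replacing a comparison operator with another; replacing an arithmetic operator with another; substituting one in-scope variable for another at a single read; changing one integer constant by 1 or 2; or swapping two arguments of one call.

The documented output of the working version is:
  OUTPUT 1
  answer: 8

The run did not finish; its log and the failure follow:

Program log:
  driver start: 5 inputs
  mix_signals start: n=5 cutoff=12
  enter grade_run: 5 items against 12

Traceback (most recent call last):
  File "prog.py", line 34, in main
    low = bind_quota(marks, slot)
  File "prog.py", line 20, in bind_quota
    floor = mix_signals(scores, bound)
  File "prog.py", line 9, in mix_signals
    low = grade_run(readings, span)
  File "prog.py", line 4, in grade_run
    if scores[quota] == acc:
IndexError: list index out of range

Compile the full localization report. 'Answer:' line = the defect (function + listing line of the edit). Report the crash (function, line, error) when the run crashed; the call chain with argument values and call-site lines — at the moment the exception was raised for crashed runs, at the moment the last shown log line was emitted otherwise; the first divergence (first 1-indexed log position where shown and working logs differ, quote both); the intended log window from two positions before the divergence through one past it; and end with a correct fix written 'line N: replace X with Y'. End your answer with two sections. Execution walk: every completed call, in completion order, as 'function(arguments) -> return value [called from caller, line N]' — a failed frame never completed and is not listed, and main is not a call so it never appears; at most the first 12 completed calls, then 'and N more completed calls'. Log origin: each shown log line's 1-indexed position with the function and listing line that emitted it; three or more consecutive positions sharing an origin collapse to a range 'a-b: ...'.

Answer: the defect is in grade_run at line 3.
Key observation: The shown log is a 3-line prefix of the intended one, whose next entry is 'gauge_drift: inputs 24 and 3'.
Crash: grade_run, line 4, IndexError.
Call chain: main -> bind_quota([7, 10, 6, 12, 9], 12) (called at line 34) -> mix_signals([7, 10, 6, 12, 9], 12) (called at line 20) -> grade_run([7, 10, 6, 12, 9], 12) (called at line 9).
First divergence: position 4 — after 3 matching lines the faulty run goes silent; intended next line 'gauge_drift: inputs 24 and 3'.
Intended log window:
  2: mix_signals start: n=5 cutoff=12
  3: enter grade_run: 5 items against 12
  4: gauge_drift: inputs 24 and 3
  5: stage result 8
Execution walk:
  (no call completed)
Log origin:
  1: from main, line 33
  2: from mix_signals, line 8
  3: from grade_run, line 2
A correct fix: line 3: replace `-1` with `0`.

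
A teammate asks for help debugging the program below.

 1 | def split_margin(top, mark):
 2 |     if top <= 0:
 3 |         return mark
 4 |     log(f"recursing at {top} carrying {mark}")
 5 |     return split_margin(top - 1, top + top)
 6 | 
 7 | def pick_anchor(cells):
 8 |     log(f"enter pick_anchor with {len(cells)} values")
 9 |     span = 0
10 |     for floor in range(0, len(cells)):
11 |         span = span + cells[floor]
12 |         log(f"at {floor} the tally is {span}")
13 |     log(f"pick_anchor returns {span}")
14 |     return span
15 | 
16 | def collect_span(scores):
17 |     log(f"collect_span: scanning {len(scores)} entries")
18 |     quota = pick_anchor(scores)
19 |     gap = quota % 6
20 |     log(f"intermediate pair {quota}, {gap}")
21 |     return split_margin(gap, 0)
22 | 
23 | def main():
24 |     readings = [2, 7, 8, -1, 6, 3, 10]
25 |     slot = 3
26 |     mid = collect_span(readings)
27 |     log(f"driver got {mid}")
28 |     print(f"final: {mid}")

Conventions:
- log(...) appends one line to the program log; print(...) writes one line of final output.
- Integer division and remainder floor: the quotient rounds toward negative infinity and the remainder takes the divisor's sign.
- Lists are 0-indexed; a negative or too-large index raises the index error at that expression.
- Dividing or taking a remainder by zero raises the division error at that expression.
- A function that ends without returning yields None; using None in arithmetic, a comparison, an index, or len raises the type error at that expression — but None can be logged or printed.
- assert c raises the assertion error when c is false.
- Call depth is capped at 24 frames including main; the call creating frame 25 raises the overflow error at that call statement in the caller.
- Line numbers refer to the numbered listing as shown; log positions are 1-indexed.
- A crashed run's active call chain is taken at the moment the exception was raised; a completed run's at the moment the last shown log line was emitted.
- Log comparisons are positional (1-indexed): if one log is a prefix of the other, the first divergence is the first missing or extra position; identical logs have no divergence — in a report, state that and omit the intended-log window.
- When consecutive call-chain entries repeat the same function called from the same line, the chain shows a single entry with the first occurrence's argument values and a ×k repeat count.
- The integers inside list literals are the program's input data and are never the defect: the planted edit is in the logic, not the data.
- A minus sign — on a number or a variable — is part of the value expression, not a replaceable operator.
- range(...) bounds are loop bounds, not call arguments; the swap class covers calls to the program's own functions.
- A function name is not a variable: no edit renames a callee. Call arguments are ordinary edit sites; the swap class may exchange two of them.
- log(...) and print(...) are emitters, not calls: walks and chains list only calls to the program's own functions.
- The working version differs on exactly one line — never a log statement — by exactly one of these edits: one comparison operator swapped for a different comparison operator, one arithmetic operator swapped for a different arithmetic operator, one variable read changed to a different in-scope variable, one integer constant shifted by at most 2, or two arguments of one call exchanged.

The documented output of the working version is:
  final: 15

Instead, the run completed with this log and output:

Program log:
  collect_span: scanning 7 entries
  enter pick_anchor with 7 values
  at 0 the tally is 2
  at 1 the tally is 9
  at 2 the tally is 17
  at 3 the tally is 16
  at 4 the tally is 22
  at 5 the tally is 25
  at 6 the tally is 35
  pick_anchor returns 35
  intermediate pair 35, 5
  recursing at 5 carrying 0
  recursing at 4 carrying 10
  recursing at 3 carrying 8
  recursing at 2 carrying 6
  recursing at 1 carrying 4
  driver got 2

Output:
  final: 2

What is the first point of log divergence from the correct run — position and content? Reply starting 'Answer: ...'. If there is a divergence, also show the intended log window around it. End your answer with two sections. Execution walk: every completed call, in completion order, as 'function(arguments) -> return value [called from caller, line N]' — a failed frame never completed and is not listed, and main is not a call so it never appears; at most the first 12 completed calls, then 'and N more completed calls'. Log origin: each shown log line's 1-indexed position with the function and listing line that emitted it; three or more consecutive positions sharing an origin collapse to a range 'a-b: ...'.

Answer: at position 13 the run shows 'recursing at 4 carrying 10' where the working version logs 'recursing at 4 carrying 5'.
Intended log window:
  11: intermediate pair 35, 5
  12: recursing at 5 carrying 0
  13: recursing at 4 carrying 5
  14: recursing at 3 carrying 9
Execution walk:
  pick_anchor([2, 7, 8, -1, 6, 3, 10]) -> 35  [called from collect_span, line 18]
  split_margin(0, 2) -> 2  [called from split_margin, line 5]
  split_margin(1, 4) -> 2  [called from split_margin, line 5]
  split_margin(2, 6) -> 2  [called from split_margin, line 5]
  split_margin(3, 8) -> 2  [called from split_margin, line 5]
  split_margin(4, 10) -> 2  [called from split_margin, line 5]
  split_margin(5, 0) -> 2  [called from collect_span, line 21]
  collect_span([2, 7, 8, -1, 6, 3, 10]) -> 2  [called from main, line 26]
Log origins:
  1 — collect_span, line 17
  2 — pick_anchor, line 8
  3-9 — pick_anchor, line 12
  10 — pick_anchor, line 13
  11 — collect_span, line 20
  12-16 — split_margin, line 4
  17 — main, line 27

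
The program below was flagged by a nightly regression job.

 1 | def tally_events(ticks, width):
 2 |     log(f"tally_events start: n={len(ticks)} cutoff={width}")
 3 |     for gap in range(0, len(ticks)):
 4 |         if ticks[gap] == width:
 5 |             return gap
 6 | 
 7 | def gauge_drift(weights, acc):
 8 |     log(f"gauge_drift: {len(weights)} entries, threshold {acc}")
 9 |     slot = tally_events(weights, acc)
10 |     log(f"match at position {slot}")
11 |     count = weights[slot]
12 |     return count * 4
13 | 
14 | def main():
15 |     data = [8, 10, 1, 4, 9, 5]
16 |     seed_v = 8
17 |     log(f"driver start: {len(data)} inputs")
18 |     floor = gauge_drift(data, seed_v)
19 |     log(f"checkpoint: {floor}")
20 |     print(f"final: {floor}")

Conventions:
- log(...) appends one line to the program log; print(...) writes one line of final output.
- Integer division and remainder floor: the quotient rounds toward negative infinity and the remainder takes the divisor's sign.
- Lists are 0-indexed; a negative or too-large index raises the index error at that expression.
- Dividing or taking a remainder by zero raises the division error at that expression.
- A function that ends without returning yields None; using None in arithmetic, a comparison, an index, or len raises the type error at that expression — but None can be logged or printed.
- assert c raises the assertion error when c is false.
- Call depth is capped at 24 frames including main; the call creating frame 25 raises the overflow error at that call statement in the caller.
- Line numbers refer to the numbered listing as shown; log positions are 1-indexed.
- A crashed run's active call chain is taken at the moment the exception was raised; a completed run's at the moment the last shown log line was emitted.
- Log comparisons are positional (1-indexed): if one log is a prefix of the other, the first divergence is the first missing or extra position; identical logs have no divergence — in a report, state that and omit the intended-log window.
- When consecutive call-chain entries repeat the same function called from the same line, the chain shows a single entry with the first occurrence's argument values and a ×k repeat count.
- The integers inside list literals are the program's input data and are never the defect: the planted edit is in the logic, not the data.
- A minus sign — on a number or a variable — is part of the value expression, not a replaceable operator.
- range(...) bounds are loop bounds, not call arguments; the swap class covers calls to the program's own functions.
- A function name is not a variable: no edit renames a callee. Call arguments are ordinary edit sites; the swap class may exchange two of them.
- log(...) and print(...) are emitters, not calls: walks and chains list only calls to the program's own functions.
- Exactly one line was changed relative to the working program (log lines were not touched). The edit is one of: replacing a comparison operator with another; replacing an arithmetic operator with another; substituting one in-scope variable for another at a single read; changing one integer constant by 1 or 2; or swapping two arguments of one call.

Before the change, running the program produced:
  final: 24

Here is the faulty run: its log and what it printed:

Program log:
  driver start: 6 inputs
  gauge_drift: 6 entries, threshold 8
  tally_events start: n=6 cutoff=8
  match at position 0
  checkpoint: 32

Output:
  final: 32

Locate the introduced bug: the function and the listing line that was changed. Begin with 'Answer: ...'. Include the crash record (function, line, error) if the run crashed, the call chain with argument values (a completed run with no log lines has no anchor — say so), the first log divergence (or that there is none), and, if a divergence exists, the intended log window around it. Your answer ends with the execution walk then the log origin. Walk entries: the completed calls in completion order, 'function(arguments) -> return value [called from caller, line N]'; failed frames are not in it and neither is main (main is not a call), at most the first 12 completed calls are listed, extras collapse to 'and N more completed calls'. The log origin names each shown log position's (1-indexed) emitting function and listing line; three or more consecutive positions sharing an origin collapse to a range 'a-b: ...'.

Answer: the defect is in gauge_drift at line 12.
Key fact: Everything matches until log position 5, which reads 'checkpoint: 32' in place of 'checkpoint: 24'.
Call chain: main.
First divergence: at position 5 the run shows 'checkpoint: 32' where the working version logs 'checkpoint: 24'.
Intended log window:
  3: tally_events start: n=6 cutoff=8
  4: match at position 0
  5: checkpoint: 24
Execution walk:
  tally_events([8, 10, 1, 4, 9, 5], 8) -> 0  [called from gauge_drift, line 9]
  gauge_drift([8, 10, 1, 4, 9, 5], 8) -> 32  [called from main, line 18]
Origin of each log line:
  1: logged in main at line 17
  2: logged in gauge_drift at line 8
  3: logged in tally_events at line 2
  4: logged in gauge_drift at line 10
  5: logged in main at line 19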